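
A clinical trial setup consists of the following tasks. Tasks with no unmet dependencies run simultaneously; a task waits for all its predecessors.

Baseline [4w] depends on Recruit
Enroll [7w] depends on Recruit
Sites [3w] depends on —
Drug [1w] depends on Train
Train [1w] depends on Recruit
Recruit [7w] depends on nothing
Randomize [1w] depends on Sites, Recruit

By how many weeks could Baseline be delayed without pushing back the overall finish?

3

Critical path: Recruit→Enroll = 7+7 = 14, so the finish is 14 weeks.
Baseline finishes as early as 11 and must finish by 14.
Float = 14 − 11 = 3.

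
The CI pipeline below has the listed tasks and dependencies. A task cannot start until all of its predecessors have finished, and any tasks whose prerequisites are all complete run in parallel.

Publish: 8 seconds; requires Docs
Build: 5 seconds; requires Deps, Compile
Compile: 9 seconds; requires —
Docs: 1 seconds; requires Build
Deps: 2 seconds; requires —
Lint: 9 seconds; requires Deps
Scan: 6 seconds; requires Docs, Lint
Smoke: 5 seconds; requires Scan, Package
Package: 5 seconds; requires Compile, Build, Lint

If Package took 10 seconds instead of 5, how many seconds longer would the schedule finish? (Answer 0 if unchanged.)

Actual critical path: Compile→Build→Docs→Scan→Smoke = 9+5+1+6+5 = 26 ⇒ 26 seconds.
Package has 2 seconds of float (longest path through it is 24).
The binding chain switches to Compile→Build→Package→Smoke = 9+5+10+5 = 29; finish 29 seconds.
Change in finish: 29 − 26 = +3 seconds.

3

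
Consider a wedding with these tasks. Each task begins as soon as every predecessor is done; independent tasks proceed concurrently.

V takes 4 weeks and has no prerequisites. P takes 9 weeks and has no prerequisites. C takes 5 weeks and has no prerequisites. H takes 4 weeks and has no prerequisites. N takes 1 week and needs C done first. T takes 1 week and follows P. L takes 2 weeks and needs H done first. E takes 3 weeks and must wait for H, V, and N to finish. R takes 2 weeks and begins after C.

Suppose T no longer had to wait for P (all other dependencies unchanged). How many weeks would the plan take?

9

With the dependency in place, P→T = 9+1 = 10 sets the finish at 10 weeks.
Without P→T, T's earliest start moves from 9 to 0.
The longest chain is now P = 9 = 9, so the plan takes 9 weeks.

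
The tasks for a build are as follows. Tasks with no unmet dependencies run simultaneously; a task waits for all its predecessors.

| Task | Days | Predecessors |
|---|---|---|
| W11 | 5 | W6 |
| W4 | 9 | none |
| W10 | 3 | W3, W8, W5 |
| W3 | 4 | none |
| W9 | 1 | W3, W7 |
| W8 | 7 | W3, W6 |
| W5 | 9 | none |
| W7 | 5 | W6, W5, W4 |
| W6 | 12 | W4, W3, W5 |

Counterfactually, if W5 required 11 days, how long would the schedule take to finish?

33

Actual critical path: W5→W6→W8→W10 = 9+12+7+3 = 31 ⇒ 31 days.
Since W5 is critical, the +2 change carries straight to that chain (now 33 days).
The critical path is still W5→W6→W8→W10; finish is now 33 days.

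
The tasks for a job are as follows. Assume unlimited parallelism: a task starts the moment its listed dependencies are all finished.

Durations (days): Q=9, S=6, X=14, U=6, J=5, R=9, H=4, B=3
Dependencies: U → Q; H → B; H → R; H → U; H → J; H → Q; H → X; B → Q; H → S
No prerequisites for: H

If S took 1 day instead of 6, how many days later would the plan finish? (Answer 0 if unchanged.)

As given, the longest chain is H→U→Q = 4+6+9 = 19, so the finish is 19 days.
S is off the critical path — its longest chain is 10 days, giving 9 of slack.
No other chain overtakes it, so the finish is 19 days.
Change in finish: 19 − 19 = +0 days.

0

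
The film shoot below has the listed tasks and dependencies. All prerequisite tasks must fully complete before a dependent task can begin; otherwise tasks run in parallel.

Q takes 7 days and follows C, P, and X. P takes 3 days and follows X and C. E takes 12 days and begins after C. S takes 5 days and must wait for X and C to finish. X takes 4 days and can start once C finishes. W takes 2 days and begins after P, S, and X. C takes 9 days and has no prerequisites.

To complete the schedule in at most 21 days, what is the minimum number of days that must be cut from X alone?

2

Current finish: 23 days; target: 21.
X is on every critical path, so each day cut from X cuts the finish by one (this holds down to a finish of 21).
Need 23 − 21 = 2 days off X → X becomes 2 days, finish becomes 21.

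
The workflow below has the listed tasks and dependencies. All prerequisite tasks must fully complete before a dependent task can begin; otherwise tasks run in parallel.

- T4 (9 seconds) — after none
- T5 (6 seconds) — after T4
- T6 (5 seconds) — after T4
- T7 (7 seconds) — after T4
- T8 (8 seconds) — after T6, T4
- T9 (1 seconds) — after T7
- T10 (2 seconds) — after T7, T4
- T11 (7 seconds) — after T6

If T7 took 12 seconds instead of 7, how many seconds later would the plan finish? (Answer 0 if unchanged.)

1

Baseline: T4→T6→T8 = 9+5+8 = 22 → 22 seconds.
T7 is off the critical path — its longest chain is 18 seconds, giving 4 of slack.
New critical path: T4→T7→T10 = 9+12+2 = 23 ⇒ 23 seconds.
Change in finish: 23 − 22 = +1 seconds.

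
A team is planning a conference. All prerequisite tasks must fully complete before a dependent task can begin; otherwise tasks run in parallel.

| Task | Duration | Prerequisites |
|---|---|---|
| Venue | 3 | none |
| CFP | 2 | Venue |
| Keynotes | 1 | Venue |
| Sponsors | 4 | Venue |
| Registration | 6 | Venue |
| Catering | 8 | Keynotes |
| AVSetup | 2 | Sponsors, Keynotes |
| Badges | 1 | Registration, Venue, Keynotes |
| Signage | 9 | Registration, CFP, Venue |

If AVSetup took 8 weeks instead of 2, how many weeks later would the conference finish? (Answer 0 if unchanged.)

Actual critical path: Venue→Registration→Signage = 3+6+9 = 18 ⇒ 18 weeks.
The longest path through AVSetup is only 9 weeks, so AVSetup has float 9.
That remains the longest chain; total 18 weeks.
Change in finish: 18 − 18 = +0 weeks.

0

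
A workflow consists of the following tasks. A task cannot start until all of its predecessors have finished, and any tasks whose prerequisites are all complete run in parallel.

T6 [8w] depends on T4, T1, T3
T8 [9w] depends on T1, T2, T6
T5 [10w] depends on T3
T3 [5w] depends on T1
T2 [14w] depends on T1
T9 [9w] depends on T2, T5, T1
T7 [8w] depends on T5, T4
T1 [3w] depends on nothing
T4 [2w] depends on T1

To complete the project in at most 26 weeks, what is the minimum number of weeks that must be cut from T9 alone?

Current finish: 27 weeks; target: 26.
T9 is on every critical path, so each week cut from T9 cuts the finish by one (this holds down to a finish of 26).
Need 27 − 26 = 1 week off T9 → T9 becomes 8 weeks, finish becomes 26.

1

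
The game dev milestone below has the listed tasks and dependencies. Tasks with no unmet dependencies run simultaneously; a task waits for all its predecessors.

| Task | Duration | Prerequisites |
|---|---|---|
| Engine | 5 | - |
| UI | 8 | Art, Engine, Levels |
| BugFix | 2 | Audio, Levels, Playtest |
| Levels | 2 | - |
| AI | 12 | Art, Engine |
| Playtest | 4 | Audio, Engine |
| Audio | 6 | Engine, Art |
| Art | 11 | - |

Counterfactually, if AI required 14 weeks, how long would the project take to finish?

25

Actual critical path: Art→AI = 11+12 = 23 ⇒ 23 weeks.
Since AI is critical, the +2 change carries straight to that chain (now 25 weeks).
The critical path is still Art→AI; finish is now 25 weeks.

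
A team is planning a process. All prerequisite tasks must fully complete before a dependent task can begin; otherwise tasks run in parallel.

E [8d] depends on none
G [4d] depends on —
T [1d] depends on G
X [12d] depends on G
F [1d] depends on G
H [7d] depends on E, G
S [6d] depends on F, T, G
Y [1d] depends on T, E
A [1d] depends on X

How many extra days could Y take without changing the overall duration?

G→X→A = 4+12+1 = 17 sets the makespan at 17 days.
The longest chain containing Y totals 9 days.
Float = 17 − 9 = 8.

8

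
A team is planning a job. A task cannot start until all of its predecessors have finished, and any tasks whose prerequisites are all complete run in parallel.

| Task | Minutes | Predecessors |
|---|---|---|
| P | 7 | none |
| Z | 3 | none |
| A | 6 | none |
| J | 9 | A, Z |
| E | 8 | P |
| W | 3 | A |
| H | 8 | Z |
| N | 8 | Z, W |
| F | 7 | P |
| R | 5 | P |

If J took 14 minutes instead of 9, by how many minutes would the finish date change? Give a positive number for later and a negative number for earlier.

Baseline: A→W→N = 6+3+8 = 17 → 17 minutes.
The longest path through J is only 15 minutes, so J has float 2.
Now A→J = 6+14 = 20 is longest, so the finish becomes 20 minutes.
Change in finish: 20 − 17 = +3 minutes.

3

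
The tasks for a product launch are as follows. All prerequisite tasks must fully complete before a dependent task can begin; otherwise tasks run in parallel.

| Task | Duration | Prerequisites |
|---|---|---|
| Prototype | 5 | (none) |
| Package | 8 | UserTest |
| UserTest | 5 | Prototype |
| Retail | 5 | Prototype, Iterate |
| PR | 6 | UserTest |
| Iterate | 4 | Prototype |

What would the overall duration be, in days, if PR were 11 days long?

Actual critical path: Prototype→UserTest→Package = 5+5+8 = 18 ⇒ 18 days.
The longest path through PR is only 16 days, so PR has float 2.
Now Prototype→UserTest→PR = 5+5+11 = 21 is longest, so the finish becomes 21 days.

21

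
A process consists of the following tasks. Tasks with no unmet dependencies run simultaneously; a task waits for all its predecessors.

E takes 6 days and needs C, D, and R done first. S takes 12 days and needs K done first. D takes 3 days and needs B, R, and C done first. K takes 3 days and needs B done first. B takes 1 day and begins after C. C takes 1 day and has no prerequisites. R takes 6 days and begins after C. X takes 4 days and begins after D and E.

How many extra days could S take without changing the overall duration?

3

C→R→D→E→X = 1+6+3+6+4 = 20 sets the makespan at 20 days.
S finishes as early as 17 and must finish by 20.
Slack of S = 8 − 5 = 3 days.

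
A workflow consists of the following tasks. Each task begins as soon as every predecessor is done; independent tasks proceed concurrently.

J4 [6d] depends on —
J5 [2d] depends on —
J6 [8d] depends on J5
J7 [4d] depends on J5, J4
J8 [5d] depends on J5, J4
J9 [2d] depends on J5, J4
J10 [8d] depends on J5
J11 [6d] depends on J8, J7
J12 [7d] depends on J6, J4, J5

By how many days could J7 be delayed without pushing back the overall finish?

Critical path: J4→J8→J11 = 6+5+6 = 17, so the finish is 17 days.
J7 finishes as early as 10 and must finish by 11.
So J7 can slip 11 − 10 = 1 day.

1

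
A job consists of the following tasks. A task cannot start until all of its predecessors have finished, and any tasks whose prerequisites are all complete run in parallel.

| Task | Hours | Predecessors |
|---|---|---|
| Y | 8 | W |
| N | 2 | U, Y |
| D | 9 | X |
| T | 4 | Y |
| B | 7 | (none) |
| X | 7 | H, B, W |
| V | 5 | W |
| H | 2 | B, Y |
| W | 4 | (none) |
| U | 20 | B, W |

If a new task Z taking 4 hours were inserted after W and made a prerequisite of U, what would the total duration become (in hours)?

30

Originally the schedule takes 30 hours.
With Z inserted, U now waits for max(B, W, Z).
New critical path: W→Z→U→N = 4+4+20+2 = 30 ⇒ 30 hours.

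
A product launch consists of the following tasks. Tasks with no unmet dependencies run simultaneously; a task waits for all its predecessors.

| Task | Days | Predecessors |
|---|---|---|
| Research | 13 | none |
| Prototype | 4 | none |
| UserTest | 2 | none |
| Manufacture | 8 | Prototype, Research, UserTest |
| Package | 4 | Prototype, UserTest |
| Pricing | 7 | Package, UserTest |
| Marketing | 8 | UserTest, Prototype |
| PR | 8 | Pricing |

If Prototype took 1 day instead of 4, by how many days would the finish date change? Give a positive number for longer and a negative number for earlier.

As given, the longest chain is Prototype→Package→Pricing→PR = 4+4+7+8 = 23, so the finish is 23 days.
Since Prototype is critical, the -3 change carries straight to that chain (now 20 days).
The binding chain switches to Research→Manufacture = 13+8 = 21; finish 21 days.
Change in finish: 21 − 23 = -2 days.

-2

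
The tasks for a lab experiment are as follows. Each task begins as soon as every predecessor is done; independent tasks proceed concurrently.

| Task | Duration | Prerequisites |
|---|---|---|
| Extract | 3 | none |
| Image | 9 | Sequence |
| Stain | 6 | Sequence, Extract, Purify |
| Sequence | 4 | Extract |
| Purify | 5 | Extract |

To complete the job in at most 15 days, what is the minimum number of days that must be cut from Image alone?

1

Current finish: 16 days; target: 15.
Image is on every critical path, so each day cut from Image cuts the finish by one (this holds down to a finish of 14).
Need 16 − 15 = 1 day off Image → Image becomes 8 days, finish becomes 15.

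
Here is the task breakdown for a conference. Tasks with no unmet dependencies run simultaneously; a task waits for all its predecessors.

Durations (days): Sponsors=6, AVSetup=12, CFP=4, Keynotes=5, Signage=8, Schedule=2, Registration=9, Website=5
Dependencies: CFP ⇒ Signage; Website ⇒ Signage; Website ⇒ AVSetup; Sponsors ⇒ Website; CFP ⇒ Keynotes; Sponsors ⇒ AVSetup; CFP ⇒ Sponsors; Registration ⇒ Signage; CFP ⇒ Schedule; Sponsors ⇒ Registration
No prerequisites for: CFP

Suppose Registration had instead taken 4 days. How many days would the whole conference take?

Baseline: CFP→Sponsors→Registration→Signage = 4+6+9+8 = 27 → 27 days.
Since Registration is critical, the -5 change carries straight to that chain (now 22 days).
Now CFP→Sponsors→Website→AVSetup = 4+6+5+12 = 27 is longest, so the finish becomes 27 days.

27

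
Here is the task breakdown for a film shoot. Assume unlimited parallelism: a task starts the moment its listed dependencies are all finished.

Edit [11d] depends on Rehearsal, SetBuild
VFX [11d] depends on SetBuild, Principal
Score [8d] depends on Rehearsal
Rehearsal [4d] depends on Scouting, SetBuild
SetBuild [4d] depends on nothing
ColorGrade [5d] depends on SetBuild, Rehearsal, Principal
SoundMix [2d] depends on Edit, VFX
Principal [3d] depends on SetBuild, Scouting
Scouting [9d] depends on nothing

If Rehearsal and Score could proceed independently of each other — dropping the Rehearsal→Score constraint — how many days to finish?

Original critical path: Scouting→Rehearsal→Edit→SoundMix = 9+4+11+2 = 26 ⇒ 26 days.
Without Rehearsal→Score, Score's earliest start moves from 13 to 0.
New critical path: Scouting→Rehearsal→Edit→SoundMix = 9+4+11+2 = 26 ⇒ 26 days.

26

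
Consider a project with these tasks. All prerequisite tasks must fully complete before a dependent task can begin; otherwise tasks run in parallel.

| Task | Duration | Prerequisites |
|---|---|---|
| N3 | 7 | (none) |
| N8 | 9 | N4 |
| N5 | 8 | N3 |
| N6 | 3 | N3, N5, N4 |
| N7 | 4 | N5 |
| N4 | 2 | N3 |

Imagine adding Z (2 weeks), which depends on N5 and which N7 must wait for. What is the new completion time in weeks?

Originally the plan takes 19 weeks.
With Z inserted, N7 now waits for max(N5, Z).
New critical path: N3→N5→Z→N7 = 7+8+2+4 = 21 ⇒ 21 weeks.

21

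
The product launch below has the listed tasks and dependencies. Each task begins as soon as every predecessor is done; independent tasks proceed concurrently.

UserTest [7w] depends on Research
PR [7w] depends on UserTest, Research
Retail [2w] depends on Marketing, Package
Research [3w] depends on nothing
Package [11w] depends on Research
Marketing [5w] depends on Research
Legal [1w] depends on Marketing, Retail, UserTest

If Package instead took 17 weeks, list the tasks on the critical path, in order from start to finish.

Research, Package, Retail, Legal

Critical path before the change: Research→Package→Retail→Legal = 3+11+2+1 = 17 giving 17 weeks.
Package is on the critical path; changing it to 17 makes that path 23 weeks.
The critical path is still Research→Package→Retail→Legal; finish is now 23 weeks.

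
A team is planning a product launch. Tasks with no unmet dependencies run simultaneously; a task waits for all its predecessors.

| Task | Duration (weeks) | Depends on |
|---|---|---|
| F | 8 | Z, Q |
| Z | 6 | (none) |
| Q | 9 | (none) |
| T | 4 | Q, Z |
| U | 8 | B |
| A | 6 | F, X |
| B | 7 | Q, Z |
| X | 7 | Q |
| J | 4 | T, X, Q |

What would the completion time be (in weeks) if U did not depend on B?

Original critical path: Q→B→U = 9+7+8 = 24 ⇒ 24 weeks.
Without B→U, U's earliest start moves from 16 to 0.
The longest chain is now Q→F→A = 9+8+6 = 23, so the schedule takes 23 weeks.

23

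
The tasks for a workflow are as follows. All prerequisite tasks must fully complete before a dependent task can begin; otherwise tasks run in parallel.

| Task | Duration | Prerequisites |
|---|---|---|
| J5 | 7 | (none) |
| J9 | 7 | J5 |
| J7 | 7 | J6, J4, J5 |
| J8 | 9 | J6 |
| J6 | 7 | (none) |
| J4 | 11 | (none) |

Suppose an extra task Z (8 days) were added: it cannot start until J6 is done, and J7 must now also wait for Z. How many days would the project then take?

Originally the project takes 18 days.
With Z inserted, J7 now waits for max(J6, J4, J5, Z).
New critical path: J6→Z→J7 = 7+8+7 = 22 ⇒ 22 days.

22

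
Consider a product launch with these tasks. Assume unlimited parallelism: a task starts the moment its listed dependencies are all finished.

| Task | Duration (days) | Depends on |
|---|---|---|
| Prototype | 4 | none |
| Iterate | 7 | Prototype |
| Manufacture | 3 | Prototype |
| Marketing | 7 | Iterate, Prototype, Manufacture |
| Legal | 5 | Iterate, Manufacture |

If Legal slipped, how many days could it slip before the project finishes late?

2

Critical path: Prototype→Iterate→Marketing = 4+7+7 = 18, so the finish is 18 days.
Legal finishes as early as 16 and must finish by 18.
Slack of Legal = 13 − 11 = 2 days.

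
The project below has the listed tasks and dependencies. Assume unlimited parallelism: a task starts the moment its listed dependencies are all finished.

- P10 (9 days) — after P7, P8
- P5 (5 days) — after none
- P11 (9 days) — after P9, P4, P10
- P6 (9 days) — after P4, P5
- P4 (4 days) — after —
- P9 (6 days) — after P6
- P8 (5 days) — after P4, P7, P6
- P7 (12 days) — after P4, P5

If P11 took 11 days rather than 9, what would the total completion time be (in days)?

Baseline: P5→P7→P8→P10→P11 = 5+12+5+9+9 = 40 → 40 days.
P11 lies on that path, so at 11 days the path becomes 42 days.
No other chain overtakes it, so the finish is 42 days.

42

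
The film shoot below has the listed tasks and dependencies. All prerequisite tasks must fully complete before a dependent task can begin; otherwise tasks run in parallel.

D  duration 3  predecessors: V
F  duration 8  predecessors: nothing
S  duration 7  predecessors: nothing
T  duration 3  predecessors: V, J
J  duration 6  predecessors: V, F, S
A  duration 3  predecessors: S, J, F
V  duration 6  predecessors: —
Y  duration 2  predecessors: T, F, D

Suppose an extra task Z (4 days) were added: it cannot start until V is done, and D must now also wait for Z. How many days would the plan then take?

Originally the plan takes 19 days.
With Z inserted, D now waits for max(V, Z).
New critical path: F→J→T→Y = 8+6+3+2 = 19 ⇒ 19 days.

19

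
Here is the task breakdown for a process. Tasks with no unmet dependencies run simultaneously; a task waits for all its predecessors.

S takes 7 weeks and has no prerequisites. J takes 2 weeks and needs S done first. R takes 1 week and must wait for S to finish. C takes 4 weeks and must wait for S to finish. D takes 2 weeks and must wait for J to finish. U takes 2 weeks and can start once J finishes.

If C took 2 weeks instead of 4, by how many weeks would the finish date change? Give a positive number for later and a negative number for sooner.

0

The binding path is S→C = 7+4 = 11; finish at 11 weeks.
C is on the critical path; changing it to 2 makes that path 9 weeks.
The binding chain switches to S→J→D = 7+2+2 = 11; finish 11 weeks.
Change in finish: 11 − 11 = +0 weeks.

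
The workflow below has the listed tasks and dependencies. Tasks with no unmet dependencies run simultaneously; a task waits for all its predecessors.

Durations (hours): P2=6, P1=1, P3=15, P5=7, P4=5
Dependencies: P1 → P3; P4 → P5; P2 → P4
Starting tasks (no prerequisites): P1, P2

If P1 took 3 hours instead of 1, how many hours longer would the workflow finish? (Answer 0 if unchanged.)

The binding path is P2→P4→P5 = 6+5+7 = 18; finish at 18 hours.
The longest path through P1 is only 16 hours, so P1 has float 2.
New critical path: P1→P3 = 3+15 = 18 ⇒ 18 hours.
Change in finish: 18 − 18 = +0 hours.

0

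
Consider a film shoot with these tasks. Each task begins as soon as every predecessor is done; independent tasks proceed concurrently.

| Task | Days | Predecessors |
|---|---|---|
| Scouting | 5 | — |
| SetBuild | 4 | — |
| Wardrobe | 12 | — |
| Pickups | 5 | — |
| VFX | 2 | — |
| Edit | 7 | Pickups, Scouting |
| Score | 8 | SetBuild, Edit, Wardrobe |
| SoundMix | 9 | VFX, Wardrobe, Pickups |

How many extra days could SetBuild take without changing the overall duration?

Critical path: Wardrobe→SoundMix = 12+9 = 21, so the finish is 21 days.
SetBuild finishes as early as 4 and must finish by 13.
So SetBuild can slip 13 − 4 = 9 days.

9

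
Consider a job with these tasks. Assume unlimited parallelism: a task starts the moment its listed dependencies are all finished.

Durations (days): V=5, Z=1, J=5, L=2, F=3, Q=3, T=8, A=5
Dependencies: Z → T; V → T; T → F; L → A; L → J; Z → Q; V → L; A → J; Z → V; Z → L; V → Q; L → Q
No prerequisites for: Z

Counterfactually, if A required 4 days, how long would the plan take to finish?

17

The binding path is Z→V→L→A→J = 1+5+2+5+5 = 18; finish at 18 days.
A lies on that path, so at 4 days the path becomes 17 days.
Now Z→V→T→F = 1+5+8+3 = 17 is longest, so the finish becomes 17 days.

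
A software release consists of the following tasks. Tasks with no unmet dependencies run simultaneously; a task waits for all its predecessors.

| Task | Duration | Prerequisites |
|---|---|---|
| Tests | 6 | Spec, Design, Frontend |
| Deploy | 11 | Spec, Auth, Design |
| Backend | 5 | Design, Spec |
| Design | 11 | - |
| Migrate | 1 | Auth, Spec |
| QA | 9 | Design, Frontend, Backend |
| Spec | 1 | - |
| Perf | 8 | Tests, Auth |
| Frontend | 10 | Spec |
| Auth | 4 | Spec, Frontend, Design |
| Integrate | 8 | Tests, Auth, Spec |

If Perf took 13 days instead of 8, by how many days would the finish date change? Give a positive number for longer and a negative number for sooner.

4

As given, the longest chain is Spec→Frontend→Auth→Deploy = 1+10+4+11 = 26, so the finish is 26 days.
Perf is off the critical path — its longest chain is 25 days, giving 1 of slack.
The binding chain switches to Spec→Frontend→Tests→Perf = 1+10+6+13 = 30; finish 30 days.
Change in finish: 30 − 26 = +4 days.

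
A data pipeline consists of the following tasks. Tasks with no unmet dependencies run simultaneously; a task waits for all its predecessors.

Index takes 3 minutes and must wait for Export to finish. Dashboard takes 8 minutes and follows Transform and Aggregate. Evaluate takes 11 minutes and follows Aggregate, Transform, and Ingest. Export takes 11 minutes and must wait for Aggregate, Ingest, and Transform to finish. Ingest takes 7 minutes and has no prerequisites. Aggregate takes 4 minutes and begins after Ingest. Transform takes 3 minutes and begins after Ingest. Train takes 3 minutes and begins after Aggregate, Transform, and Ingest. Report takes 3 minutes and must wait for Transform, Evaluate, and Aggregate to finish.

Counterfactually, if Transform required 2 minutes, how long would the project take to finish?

25

Critical path before the change: Ingest→Aggregate→Evaluate→Report = 7+4+11+3 = 25 giving 25 minutes.
The longest path through Transform is only 24 minutes, so Transform has float 1.
The critical path is still Ingest→Aggregate→Evaluate→Report; finish is now 25 minutes.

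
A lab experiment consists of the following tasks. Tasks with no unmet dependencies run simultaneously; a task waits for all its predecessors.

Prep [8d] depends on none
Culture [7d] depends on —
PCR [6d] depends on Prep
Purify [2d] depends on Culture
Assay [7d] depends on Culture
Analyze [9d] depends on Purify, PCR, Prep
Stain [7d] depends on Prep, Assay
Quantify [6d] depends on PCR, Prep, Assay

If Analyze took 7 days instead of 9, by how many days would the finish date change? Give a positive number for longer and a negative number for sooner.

-2

Actual critical path: Prep→PCR→Analyze = 8+6+9 = 23 ⇒ 23 days.
Analyze lies on that path, so at 7 days the path becomes 21 days.
That remains the longest chain; total 21 days.
Change in finish: 21 − 23 = -2 days.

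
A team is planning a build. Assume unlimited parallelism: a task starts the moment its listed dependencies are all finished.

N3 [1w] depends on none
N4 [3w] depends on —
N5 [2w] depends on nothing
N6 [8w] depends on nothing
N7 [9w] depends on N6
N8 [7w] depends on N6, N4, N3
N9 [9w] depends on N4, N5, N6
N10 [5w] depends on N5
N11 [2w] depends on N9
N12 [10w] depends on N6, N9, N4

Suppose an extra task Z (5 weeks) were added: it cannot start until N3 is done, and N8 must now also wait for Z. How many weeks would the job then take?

Originally the job takes 27 weeks.
With Z inserted, N8 now waits for max(N6, N4, N3, Z).
New critical path: N6→N9→N12 = 8+9+10 = 27 ⇒ 27 weeks.

27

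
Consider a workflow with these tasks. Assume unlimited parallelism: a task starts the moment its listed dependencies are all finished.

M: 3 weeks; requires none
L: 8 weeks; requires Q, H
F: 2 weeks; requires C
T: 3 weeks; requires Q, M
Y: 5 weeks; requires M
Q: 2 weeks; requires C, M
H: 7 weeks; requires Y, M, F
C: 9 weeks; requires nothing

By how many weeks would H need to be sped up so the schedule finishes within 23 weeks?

Current finish: 26 weeks; target: 23.
H is on every critical path, so each week cut from H cuts the finish by one (this holds down to a finish of 20).
Need 26 − 23 = 3 weeks off H → H becomes 4 weeks, finish becomes 23.

3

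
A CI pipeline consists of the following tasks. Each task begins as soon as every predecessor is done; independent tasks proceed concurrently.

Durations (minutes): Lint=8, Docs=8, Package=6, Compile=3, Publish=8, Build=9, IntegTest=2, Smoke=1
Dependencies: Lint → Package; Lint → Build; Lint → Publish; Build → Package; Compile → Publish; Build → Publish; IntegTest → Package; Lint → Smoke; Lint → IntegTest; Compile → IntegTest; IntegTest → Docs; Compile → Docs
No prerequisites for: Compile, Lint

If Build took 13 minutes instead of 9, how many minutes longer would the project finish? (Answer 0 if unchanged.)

4

Actual critical path: Lint→Build→Publish = 8+9+8 = 25 ⇒ 25 minutes.
Since Build is critical, the +4 change carries straight to that chain (now 29 minutes).
That remains the longest chain; total 29 minutes.
Change in finish: 29 − 25 = +4 minutes.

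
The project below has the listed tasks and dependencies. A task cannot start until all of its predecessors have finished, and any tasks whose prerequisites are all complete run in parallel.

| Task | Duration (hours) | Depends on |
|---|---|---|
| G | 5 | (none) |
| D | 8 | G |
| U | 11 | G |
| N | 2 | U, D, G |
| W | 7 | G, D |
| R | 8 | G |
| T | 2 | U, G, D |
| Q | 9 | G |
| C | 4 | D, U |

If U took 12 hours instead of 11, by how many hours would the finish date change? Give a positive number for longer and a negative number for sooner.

1

Actual critical path: G→U→C = 5+11+4 = 20 ⇒ 20 hours.
U lies on that path, so at 12 hours the path becomes 21 hours.
That remains the longest chain; total 21 hours.
Change in finish: 21 − 20 = +1 hours.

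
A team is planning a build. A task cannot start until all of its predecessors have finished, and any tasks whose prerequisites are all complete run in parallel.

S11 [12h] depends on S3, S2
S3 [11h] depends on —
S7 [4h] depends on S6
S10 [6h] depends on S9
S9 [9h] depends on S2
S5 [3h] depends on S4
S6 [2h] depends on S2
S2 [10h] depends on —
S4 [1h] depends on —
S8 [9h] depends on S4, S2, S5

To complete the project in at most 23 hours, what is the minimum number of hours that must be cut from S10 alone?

Current finish: 25 hours; target: 23.
S10 is on every critical path, so each hour cut from S10 cuts the finish by one (this holds down to a finish of 23).
Need 25 − 23 = 2 hours off S10 → S10 becomes 4 hours, finish becomes 23.

2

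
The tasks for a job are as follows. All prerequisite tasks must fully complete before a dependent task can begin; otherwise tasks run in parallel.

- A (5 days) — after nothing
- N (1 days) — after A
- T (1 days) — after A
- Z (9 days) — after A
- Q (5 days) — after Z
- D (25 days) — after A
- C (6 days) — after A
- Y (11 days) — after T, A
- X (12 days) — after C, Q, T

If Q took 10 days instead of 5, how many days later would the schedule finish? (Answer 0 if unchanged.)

5

Baseline: A→Z→Q→X = 5+9+5+12 = 31 → 31 days.
Q lies on that path, so at 10 days the path becomes 36 days.
That remains the longest chain; total 36 days.
Change in finish: 36 − 31 = +5 days.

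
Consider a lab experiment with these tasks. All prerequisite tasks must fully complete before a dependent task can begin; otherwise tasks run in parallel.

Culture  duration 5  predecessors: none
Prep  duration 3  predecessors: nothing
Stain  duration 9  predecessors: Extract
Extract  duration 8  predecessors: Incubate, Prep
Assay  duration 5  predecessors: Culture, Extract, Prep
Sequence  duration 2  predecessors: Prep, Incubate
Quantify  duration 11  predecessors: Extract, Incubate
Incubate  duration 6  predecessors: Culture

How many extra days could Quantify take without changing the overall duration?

0

Culture→Incubate→Extract→Quantify = 5+6+8+11 = 30 sets the makespan at 30 days.
Quantify finishes as early as 30 and must finish by 30.
Slack of Quantify = 19 − 19 = 0 days.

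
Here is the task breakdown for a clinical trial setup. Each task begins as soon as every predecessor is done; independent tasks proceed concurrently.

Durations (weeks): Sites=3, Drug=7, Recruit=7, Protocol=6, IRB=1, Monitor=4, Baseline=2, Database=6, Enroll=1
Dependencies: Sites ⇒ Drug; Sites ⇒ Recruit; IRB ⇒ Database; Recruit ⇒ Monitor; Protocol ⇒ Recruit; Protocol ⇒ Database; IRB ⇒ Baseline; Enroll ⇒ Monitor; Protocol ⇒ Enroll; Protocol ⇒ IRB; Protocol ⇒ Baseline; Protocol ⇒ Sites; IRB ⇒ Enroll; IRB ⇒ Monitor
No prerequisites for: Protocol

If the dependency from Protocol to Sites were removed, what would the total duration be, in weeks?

Original critical path: Protocol→Sites→Recruit→Monitor = 6+3+7+4 = 20 ⇒ 20 weeks.
Without Protocol→Sites, Sites's earliest start moves from 6 to 0.
The longest chain is now Protocol→Recruit→Monitor = 6+7+4 = 17, so the plan takes 17 weeks.

17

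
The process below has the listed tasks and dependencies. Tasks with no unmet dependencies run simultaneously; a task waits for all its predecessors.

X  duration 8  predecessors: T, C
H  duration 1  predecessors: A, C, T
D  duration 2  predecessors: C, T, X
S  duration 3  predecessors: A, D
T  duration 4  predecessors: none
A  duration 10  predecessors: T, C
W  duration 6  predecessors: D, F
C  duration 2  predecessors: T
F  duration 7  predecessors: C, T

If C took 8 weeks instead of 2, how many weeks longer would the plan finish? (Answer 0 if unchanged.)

6

Critical path before the change: T→C→X→D→W = 4+2+8+2+6 = 22 giving 22 weeks.
C lies on that path, so at 8 weeks the path becomes 28 weeks.
No other chain overtakes it, so the finish is 28 weeks.
Change in finish: 28 − 22 = +6 weeks.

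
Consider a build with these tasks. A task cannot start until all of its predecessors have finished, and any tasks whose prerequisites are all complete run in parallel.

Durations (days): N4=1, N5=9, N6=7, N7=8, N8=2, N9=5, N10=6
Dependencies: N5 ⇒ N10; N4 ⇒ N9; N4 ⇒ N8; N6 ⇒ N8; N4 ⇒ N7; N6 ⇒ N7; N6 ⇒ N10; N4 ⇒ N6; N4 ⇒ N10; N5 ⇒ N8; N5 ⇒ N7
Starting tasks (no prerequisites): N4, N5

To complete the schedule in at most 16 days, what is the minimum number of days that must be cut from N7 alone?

1

Current finish: 17 days; target: 16.
N7 is on every critical path, so each day cut from N7 cuts the finish by one (this holds down to a finish of 15).
Need 17 − 16 = 1 day off N7 → N7 becomes 7 days, finish becomes 16.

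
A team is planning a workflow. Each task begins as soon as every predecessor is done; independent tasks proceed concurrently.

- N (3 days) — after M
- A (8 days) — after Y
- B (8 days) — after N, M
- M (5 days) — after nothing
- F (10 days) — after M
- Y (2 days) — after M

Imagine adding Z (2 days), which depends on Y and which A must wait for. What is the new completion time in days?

Originally the workflow takes 16 days.
With Z inserted, A now waits for max(Y, Z).
New critical path: M→Y→Z→A = 5+2+2+8 = 17 ⇒ 17 days.

17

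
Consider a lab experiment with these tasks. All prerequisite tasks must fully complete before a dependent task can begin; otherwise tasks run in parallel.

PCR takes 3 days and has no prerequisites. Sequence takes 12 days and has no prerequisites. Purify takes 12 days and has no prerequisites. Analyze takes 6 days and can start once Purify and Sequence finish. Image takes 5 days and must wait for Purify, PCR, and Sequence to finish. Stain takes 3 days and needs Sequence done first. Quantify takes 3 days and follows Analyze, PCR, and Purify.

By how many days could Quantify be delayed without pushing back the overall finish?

0

Critical path: Sequence→Analyze→Quantify = 12+6+3 = 21, so the finish is 21 days.
Quantify finishes as early as 21 and must finish by 21.
So Quantify can slip 21 − 21 = 0 days.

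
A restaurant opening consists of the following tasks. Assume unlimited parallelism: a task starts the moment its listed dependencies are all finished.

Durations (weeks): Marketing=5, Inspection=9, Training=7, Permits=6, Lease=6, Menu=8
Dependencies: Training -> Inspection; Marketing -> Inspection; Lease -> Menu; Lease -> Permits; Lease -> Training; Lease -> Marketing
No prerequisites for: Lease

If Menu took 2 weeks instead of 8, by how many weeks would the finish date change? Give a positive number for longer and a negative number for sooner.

As given, the longest chain is Lease→Training→Inspection = 6+7+9 = 22, so the finish is 22 weeks.
Menu has 8 weeks of float (longest path through it is 14).
That remains the longest chain; total 22 weeks.
Change in finish: 22 − 22 = +0 weeks.

0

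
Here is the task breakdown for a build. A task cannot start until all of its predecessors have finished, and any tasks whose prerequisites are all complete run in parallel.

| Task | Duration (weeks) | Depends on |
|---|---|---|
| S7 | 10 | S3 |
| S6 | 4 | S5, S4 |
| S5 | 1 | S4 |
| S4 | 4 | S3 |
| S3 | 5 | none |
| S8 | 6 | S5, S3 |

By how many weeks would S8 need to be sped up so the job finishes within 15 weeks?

Current finish: 16 weeks; target: 15.
S8 is on every critical path, so each week cut from S8 cuts the finish by one (this holds down to a finish of 15).
Need 16 − 15 = 1 week off S8 → S8 becomes 5 weeks, finish becomes 15.

1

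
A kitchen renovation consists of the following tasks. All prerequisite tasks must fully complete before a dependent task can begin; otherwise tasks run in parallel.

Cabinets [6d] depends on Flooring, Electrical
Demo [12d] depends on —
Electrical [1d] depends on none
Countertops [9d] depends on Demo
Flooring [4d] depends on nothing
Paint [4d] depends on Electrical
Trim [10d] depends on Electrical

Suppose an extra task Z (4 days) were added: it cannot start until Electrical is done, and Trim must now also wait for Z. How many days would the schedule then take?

Originally the schedule takes 21 days.
With Z inserted, Trim now waits for max(Electrical, Z).
New critical path: Demo→Countertops = 12+9 = 21 ⇒ 21 days.

21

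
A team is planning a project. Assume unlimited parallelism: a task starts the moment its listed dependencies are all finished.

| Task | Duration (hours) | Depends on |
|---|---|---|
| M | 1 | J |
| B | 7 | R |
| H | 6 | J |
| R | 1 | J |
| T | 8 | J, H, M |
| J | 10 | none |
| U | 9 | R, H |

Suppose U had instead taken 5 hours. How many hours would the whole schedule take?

24

Actual critical path: J→H→U = 10+6+9 = 25 ⇒ 25 hours.
U lies on that path, so at 5 hours the path becomes 21 hours.
Now J→H→T = 10+6+8 = 24 is longest, so the finish becomes 24 hours.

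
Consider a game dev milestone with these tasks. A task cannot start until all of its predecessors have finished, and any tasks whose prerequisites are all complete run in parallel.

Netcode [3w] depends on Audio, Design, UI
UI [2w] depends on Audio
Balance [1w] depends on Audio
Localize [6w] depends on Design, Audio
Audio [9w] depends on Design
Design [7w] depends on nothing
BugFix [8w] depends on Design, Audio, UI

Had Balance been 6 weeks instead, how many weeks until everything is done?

Actual critical path: Design→Audio→UI→BugFix = 7+9+2+8 = 26 ⇒ 26 weeks.
Balance is off the critical path — its longest chain is 17 weeks, giving 9 of slack.
The critical path is still Design→Audio→UI→BugFix; finish is now 26 weeks.

26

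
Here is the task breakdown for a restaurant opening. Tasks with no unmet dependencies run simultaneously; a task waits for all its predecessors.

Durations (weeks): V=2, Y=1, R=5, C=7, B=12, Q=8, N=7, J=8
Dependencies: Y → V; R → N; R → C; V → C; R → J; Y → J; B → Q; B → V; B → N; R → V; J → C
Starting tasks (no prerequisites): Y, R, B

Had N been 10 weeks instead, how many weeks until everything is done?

22

The binding path is B→V→C = 12+2+7 = 21; finish at 21 weeks.
N is off the critical path — its longest chain is 19 weeks, giving 2 of slack.
New critical path: B→N = 12+10 = 22 ⇒ 22 weeks.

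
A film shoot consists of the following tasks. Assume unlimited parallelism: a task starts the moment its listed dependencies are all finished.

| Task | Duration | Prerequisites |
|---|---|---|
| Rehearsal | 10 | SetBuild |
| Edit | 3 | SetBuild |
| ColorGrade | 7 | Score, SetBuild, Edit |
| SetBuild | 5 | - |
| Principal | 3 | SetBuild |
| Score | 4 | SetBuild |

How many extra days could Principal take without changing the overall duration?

8

The longest chain is SetBuild→Score→ColorGrade = 5+4+7 = 16; overall finish 16 days.
Principal finishes as early as 8 and must finish by 16.
Float = 16 − 8 = 8.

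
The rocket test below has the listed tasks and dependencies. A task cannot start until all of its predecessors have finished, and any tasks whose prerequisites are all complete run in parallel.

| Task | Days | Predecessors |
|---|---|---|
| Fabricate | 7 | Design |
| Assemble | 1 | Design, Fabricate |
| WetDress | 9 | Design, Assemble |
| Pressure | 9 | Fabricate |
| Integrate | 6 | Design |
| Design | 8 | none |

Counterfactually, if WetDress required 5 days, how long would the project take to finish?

Critical path before the change: Design→Fabricate→Assemble→WetDress = 8+7+1+9 = 25 giving 25 days.
WetDress lies on that path, so at 5 days the path becomes 21 days.
The binding chain switches to Design→Fabricate→Pressure = 8+7+9 = 24; finish 24 days.

24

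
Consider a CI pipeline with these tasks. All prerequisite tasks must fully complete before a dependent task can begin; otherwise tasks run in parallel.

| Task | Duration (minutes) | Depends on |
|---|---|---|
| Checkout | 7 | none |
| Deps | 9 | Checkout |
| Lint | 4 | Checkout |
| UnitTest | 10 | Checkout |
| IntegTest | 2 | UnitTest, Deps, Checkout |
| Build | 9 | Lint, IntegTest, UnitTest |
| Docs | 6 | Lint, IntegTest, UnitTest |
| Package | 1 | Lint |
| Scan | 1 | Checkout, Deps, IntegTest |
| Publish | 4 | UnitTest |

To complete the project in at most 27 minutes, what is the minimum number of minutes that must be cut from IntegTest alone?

Current finish: 28 minutes; target: 27.
IntegTest is on every critical path, so each minute cut from IntegTest cuts the finish by one (this holds down to a finish of 27).
Need 28 − 27 = 1 minute off IntegTest → IntegTest becomes 1 minute, finish becomes 27.

1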